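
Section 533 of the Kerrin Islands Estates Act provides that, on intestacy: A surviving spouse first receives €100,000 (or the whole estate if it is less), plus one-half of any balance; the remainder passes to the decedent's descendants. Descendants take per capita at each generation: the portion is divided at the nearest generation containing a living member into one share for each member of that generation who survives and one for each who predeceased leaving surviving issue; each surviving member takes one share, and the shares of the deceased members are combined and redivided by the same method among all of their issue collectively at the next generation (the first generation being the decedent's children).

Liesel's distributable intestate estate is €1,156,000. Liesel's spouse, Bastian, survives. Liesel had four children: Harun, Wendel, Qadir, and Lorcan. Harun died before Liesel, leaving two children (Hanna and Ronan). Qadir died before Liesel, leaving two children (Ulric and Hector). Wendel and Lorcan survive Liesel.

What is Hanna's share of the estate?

Hanna receives €66,000.

Bastian first takes €100,000, leaving a balance of €1,056,000. Bastian then takes one-half of the balance (€528,000), for a total of €628,000. The remaining €528,000 passes to the descendants.
The descendants' portion (€528,000) is divided at the children's generation into 4 shares of €132,000. Wendel and Lorcan each take €132,000. The 2 shares of the deceased (Harun and Qadir) are combined into a pool of €264,000.
That pool (€264,000) is divided at the grandchildren's generation equally among Hanna, Ronan, Ulric, and Hector: €66,000 each.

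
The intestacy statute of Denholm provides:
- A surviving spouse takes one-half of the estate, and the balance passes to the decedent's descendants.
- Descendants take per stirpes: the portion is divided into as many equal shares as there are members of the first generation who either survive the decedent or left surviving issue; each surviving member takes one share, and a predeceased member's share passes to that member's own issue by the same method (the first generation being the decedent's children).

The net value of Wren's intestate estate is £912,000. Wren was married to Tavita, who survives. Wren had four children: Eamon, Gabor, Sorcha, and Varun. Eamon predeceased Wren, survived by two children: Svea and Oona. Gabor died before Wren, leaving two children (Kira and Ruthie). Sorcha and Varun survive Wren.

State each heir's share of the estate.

Tavita: £456,000; Svea: £57,000; Oona: £57,000; Kira: £57,000; Ruthie: £57,000; Sorcha: £114,000; Varun: £114,000

Tavita takes one-half of £912,000 = £456,000. The remaining £456,000 passes to the descendants.
The descendants' portion (£456,000) is divided into 4 shares of £114,000: Sorcha and Varun each take £114,000; Eamon's £114,000 share passes to Eamon's issue; Gabor's £114,000 share passes to Gabor's issue.
Eamon's share (£114,000) is divided into 2 shares of £57,000: Svea and Oona each take £57,000.
Gabor's share (£114,000) is divided into 2 shares of £57,000: Kira and Ruthie each take £57,000.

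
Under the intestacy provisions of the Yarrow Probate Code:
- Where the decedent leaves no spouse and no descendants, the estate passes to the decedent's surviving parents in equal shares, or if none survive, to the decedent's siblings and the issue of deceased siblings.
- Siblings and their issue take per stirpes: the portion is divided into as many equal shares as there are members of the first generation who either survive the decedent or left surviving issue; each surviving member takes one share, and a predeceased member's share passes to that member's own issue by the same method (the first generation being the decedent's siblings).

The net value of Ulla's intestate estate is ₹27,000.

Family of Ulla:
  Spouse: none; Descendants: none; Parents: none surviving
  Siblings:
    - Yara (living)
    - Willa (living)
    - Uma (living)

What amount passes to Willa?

Willa receives ₹9,000.

The entire ₹27,000 passes to the siblings and their issue.
That amount (₹27,000) is divided into 3 shares of ₹9,000: Yara, Willa, and Uma each take ₹9,000.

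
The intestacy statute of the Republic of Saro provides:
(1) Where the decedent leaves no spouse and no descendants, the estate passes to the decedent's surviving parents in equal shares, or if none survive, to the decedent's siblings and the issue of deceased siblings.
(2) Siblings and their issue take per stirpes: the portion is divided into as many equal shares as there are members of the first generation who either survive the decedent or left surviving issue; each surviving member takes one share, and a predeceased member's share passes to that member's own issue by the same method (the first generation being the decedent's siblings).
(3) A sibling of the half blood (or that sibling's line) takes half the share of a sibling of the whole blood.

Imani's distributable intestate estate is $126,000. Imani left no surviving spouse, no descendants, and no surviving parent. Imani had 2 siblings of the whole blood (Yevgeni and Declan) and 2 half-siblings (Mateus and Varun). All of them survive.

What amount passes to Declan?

The entire $126,000 passes to the siblings and their issue.
Counting each half-blood sibling's line as half a unit, there are 3 units in $126,000, so one unit is $42,000. Whole-blood lines (Yevgeni and Declan) take $42,000 each; half-blood lines (Mateus and Varun) take $21,000 each.

Declan receives $42,000.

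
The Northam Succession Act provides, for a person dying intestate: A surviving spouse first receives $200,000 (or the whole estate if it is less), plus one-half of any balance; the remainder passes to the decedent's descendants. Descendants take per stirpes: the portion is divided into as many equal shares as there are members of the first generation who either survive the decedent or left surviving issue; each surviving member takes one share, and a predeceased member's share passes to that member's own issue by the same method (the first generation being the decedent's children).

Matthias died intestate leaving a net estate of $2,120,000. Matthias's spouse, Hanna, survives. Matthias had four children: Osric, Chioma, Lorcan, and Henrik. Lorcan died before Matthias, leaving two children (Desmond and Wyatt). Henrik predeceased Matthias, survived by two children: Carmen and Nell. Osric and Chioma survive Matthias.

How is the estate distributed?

Hanna first takes $200,000, leaving a balance of $1,920,000. Hanna then takes one-half of the balance ($960,000), for a total of $1,160,000. The remaining $960,000 passes to the descendants.
The descendants' portion ($960,000) is divided into 4 shares of $240,000: Osric and Chioma each take $240,000; Lorcan's $240,000 share passes to Lorcan's issue; Henrik's $240,000 share passes to Henrik's issue.
Lorcan's share ($240,000) is divided into 2 shares of $120,000: Desmond and Wyatt each take $120,000.
Henrik's share ($240,000) is divided into 2 shares of $120,000: Carmen and Nell each take $120,000.

Hanna: $1,160,000; Osric: $240,000; Chioma: $240,000; Desmond: $120,000; Wyatt: $120,000; Carmen: $120,000; Nell: $120,000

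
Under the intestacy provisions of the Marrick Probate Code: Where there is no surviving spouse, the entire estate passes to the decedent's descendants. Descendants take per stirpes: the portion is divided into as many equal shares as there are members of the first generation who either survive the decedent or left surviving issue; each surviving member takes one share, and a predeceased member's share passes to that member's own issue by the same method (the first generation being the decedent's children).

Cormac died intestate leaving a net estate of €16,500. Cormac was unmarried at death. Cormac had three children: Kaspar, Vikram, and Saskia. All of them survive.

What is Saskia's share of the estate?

The entire €16,500 passes to the descendants.
That amount (€16,500) is divided into 3 shares of €5,500: Kaspar, Vikram, and Saskia each take €5,500.

Saskia receives €5,500.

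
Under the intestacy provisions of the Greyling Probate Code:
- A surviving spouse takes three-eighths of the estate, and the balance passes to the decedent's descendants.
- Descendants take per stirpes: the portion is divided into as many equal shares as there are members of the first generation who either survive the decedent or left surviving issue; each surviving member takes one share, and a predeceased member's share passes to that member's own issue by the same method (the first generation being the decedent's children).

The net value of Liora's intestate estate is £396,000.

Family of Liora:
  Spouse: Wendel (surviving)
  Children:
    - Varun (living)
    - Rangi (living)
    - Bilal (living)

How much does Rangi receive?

Rangi receives £82,500.

Wendel takes three-eighths of £396,000 = £148,500. The remaining £247,500 passes to the descendants.
The descendants' portion (£247,500) is divided into 3 shares of £82,500: Varun, Rangi, and Bilal each take £82,500.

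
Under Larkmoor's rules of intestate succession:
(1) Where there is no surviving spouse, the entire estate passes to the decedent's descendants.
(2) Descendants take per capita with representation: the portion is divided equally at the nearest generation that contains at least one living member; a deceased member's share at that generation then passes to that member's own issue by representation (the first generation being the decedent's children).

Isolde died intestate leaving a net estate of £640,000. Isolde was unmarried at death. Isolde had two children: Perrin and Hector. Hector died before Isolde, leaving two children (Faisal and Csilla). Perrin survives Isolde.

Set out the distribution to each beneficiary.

The entire £640,000 passes to the descendants.
That amount (£640,000) is divided into 2 shares of £320,000: Perrin takes £320,000; Hector's £320,000 share passes to Hector's issue.
Hector's share (£320,000) is divided into 2 shares of £160,000: Faisal and Csilla each take £160,000.

Perrin: £320,000; Faisal: £160,000; Csilla: £160,000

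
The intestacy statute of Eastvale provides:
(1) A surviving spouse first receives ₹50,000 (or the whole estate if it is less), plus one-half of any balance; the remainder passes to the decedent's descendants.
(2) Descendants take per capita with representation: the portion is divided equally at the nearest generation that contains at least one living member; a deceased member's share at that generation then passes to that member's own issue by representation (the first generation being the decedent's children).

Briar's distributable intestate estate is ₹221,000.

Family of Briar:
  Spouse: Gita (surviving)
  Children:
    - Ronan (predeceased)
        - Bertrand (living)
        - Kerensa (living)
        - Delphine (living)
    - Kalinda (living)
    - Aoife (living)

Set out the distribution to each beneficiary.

Gita: ₹135,500; Bertrand: ₹9,500; Kerensa: ₹9,500; Delphine: ₹9,500; Kalinda: ₹28,500; Aoife: ₹28,500

Gita first takes ₹50,000, leaving a balance of ₹171,000. Gita then takes one-half of the balance (₹85,500), for a total of ₹135,500. The remaining ₹85,500 passes to the descendants.
The descendants' portion (₹85,500) is divided into 3 shares of ₹28,500: Kalinda and Aoife each take ₹28,500; Ronan's ₹28,500 share passes to Ronan's issue.
Ronan's share (₹28,500) is divided into 3 shares of ₹9,500: Bertrand, Kerensa, and Delphine each take ₹9,500.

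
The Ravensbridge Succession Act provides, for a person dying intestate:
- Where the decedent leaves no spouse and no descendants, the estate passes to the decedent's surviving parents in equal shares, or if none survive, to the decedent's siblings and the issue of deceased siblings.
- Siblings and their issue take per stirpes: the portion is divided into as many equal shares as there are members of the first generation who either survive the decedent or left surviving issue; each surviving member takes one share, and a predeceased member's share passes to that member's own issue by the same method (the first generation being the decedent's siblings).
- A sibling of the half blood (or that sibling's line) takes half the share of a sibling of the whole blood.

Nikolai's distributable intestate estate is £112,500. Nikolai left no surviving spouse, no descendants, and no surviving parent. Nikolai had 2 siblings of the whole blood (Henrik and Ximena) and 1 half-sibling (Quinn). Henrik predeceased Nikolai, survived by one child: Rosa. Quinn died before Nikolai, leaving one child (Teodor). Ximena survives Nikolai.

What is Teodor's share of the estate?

The entire £112,500 passes to the siblings and their issue.
Counting each half-blood sibling's line as half a unit, there are 5/2 units in £112,500, so one unit is £45,000. Whole-blood lines (Henrik and Ximena) take £45,000 each; half-blood lines (Quinn) take £22,500 each.
Henrik's share (£45,000) passes entirely to Rosa.
Quinn's share (£22,500) passes entirely to Teodor.

Teodor receives £22,500.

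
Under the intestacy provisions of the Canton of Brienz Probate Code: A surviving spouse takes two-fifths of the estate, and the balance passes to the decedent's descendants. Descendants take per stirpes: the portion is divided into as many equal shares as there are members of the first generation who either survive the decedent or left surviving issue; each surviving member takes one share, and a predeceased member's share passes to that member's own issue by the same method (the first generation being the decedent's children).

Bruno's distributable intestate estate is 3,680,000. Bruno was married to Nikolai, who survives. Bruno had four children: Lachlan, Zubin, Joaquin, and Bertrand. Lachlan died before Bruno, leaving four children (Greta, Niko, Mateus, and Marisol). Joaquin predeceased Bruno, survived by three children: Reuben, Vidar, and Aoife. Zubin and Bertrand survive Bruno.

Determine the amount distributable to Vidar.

Vidar receives 184,000.

Nikolai takes two-fifths of 3,680,000 = 1,472,000. The remaining 2,208,000 passes to the descendants.
The descendants' portion (2,208,000) is divided into 4 shares of 552,000: Zubin and Bertrand each take 552,000; Lachlan's 552,000 share passes to Lachlan's issue; Joaquin's 552,000 share passes to Joaquin's issue.
Lachlan's share (552,000) is divided into 4 shares of 138,000: Greta, Niko, Mateus, and Marisol each take 138,000.
Joaquin's share (552,000) is divided into 3 shares of 184,000: Reuben, Vidar, and Aoife each take 184,000.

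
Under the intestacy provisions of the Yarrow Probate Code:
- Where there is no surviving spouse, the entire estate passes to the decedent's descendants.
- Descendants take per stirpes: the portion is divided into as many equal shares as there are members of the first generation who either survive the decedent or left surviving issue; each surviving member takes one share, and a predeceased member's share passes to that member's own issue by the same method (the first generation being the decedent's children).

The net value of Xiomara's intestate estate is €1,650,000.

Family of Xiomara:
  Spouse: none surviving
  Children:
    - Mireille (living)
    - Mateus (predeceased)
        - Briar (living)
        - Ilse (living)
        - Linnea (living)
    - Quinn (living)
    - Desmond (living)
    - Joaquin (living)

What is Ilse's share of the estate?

The entire €1,650,000 passes to the descendants.
That amount (€1,650,000) is divided into 5 shares of €330,000: Mireille, Quinn, Desmond, and Joaquin each take €330,000; Mateus's €330,000 share passes to Mateus's issue.
Mateus's share (€330,000) is divided into 3 shares of €110,000: Briar, Ilse, and Linnea each take €110,000.

Ilse receives €110,000.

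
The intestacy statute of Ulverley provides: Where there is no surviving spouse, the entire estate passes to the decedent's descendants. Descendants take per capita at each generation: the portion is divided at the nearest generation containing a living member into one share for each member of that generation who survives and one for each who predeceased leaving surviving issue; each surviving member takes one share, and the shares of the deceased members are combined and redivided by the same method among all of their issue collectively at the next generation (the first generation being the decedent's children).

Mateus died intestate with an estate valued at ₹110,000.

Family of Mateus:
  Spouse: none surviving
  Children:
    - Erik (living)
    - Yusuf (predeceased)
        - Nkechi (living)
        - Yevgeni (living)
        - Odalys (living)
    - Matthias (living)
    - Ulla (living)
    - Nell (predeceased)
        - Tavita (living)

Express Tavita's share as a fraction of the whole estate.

Tavita receives 1/10 of the estate.

The entire ₹110,000 passes to the descendants.
That amount (₹110,000) is divided at the children's generation into 5 shares of ₹22,000. Erik, Matthias, and Ulla each take ₹22,000. The 2 shares of the deceased (Yusuf and Nell) are combined into a pool of ₹44,000.
That pool (₹44,000) is divided at the grandchildren's generation equally among Nkechi, Yevgeni, Odalys, and Tavita: ₹11,000 each.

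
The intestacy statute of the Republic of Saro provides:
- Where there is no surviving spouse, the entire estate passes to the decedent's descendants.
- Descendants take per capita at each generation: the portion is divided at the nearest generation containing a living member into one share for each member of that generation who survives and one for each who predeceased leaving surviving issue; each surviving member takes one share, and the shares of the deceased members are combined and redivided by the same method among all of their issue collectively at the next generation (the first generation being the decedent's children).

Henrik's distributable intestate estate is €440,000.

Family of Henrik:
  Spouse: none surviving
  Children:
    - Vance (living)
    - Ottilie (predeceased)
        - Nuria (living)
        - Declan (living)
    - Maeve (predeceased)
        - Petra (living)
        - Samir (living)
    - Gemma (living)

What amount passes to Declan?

Declan receives €55,000.

The entire €440,000 passes to the descendants.
That amount (€440,000) is divided at the children's generation into 4 shares of €110,000. Vance and Gemma each take €110,000. The 2 shares of the deceased (Ottilie and Maeve) are combined into a pool of €220,000.
That pool (€220,000) is divided at the grandchildren's generation equally among Nuria, Declan, Petra, and Samir: €55,000 each.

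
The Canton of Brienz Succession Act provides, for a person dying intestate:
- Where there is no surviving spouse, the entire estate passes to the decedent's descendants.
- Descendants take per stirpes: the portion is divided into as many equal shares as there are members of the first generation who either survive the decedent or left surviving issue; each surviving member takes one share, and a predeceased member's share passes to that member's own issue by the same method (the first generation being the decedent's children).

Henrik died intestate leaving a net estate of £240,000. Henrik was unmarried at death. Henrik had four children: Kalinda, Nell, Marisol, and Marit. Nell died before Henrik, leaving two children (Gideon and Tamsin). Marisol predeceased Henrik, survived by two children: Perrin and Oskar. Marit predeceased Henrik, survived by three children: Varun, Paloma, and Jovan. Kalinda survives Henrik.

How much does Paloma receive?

The entire £240,000 passes to the descendants.
That amount (£240,000) is divided into 4 shares of £60,000: Kalinda takes £60,000; Nell's £60,000 share passes to Nell's issue; Marisol's £60,000 share passes to Marisol's issue; Marit's £60,000 share passes to Marit's issue.
Nell's share (£60,000) is divided into 2 shares of £30,000: Gideon and Tamsin each take £30,000.
Marisol's share (£60,000) is divided into 2 shares of £30,000: Perrin and Oskar each take £30,000.
Marit's share (£60,000) is divided into 3 shares of £20,000: Varun, Paloma, and Jovan each take £20,000.

Paloma receives £20,000.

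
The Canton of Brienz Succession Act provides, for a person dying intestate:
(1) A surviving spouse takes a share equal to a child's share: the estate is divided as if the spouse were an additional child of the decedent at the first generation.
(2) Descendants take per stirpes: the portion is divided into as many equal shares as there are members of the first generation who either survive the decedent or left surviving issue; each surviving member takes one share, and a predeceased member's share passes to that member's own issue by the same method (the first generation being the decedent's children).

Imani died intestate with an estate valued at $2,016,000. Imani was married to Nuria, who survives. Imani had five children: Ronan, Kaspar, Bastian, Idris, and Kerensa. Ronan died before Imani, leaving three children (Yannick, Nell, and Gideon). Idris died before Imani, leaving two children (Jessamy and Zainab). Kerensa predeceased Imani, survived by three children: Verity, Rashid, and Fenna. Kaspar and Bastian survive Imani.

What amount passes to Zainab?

The spouse counts as an additional share at the children's level, so there are 6 primary shares of $336,000. Nuria takes one such share ($336,000).
The children's combined portion ($1,680,000) is divided into 5 shares of $336,000: Kaspar and Bastian each take $336,000; Ronan's $336,000 share passes to Ronan's issue; Idris's $336,000 share passes to Idris's issue; Kerensa's $336,000 share passes to Kerensa's issue.
Ronan's share ($336,000) is divided into 3 shares of $112,000: Yannick, Nell, and Gideon each take $112,000.
Idris's share ($336,000) is divided into 2 shares of $168,000: Jessamy and Zainab each take $168,000.
Kerensa's share ($336,000) is divided into 3 shares of $112,000: Verity, Rashid, and Fenna each take $112,000.

Zainab receives $168,000.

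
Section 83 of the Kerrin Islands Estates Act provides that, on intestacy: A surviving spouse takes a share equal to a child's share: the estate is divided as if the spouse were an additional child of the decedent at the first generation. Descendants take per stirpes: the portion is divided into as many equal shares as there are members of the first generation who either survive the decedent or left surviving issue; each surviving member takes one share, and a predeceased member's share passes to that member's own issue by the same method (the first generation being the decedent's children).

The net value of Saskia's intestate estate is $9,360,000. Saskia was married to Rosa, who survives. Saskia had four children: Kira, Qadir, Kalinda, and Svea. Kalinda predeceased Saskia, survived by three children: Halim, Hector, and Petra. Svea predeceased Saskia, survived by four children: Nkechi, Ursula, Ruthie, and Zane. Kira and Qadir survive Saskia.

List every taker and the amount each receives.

The spouse counts as an additional share at the children's level, so there are 5 primary shares of $1,872,000. Rosa takes one such share ($1,872,000).
The children's combined portion ($7,488,000) is divided into 4 shares of $1,872,000: Kira and Qadir each take $1,872,000; Kalinda's $1,872,000 share passes to Kalinda's issue; Svea's $1,872,000 share passes to Svea's issue.
Kalinda's share ($1,872,000) is divided into 3 shares of $624,000: Halim, Hector, and Petra each take $624,000.
Svea's share ($1,872,000) is divided into 4 shares of $468,000: Nkechi, Ursula, Ruthie, and Zane each take $468,000.

Rosa: $1,872,000; Kira: $1,872,000; Qadir: $1,872,000; Halim: $624,000; Hector: $624,000; Petra: $624,000; Nkechi: $468,000; Ursula: $468,000; Ruthie: $468,000; Zane: $468,000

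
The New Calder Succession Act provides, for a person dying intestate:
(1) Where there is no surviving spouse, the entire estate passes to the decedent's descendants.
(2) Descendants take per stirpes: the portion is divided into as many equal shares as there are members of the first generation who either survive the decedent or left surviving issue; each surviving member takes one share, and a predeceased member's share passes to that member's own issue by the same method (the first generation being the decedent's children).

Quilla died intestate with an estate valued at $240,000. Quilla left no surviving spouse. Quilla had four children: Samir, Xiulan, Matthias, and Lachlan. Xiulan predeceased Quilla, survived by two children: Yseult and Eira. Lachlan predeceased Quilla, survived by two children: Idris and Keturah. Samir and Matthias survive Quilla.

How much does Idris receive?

The entire $240,000 passes to the descendants.
That amount ($240,000) is divided into 4 shares of $60,000: Samir and Matthias each take $60,000; Xiulan's $60,000 share passes to Xiulan's issue; Lachlan's $60,000 share passes to Lachlan's issue.
Xiulan's share ($60,000) is divided into 2 shares of $30,000: Yseult and Eira each take $30,000.
Lachlan's share ($60,000) is divided into 2 shares of $30,000: Idris and Keturah each take $30,000.

Idris receives $30,000.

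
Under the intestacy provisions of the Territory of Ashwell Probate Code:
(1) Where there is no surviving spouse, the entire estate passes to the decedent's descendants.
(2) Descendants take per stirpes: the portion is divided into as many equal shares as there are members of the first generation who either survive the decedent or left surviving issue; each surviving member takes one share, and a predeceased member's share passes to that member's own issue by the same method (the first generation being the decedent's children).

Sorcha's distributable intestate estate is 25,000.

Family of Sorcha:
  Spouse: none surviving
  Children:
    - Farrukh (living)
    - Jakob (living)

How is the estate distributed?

The entire 25,000 passes to the descendants.
That amount (25,000) is divided into 2 shares of 12,500: Farrukh and Jakob each take 12,500.

Farrukh: 12,500; Jakob: 12,500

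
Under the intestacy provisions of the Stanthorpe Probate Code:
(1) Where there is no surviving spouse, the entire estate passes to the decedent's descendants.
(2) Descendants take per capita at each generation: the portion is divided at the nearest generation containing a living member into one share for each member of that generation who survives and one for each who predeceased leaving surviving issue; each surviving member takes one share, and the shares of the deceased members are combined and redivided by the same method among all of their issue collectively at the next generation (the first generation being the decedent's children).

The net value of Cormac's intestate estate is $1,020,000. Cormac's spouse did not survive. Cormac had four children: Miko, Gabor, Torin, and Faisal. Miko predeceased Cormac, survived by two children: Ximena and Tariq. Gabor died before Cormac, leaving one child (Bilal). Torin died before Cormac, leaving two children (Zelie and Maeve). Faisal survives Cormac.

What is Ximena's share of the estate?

Ximena receives $153,000.

The entire $1,020,000 passes to the descendants.
That amount ($1,020,000) is divided at the children's generation into 4 shares of $255,000. Faisal takes $255,000. The 3 shares of the deceased (Miko, Gabor, and Torin) are combined into a pool of $765,000.
That pool ($765,000) is divided at the grandchildren's generation equally among Ximena, Tariq, Bilal, Zelie, and Maeve: $153,000 each.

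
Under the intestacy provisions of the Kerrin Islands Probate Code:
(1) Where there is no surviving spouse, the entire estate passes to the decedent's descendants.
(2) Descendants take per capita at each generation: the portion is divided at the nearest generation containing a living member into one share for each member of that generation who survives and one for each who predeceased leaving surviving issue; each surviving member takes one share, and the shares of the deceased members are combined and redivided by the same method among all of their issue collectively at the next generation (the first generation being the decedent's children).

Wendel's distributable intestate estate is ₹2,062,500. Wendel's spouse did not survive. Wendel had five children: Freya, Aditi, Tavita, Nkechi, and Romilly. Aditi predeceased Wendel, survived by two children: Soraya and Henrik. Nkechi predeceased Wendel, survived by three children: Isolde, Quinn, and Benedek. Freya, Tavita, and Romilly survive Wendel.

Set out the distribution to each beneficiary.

Freya: ₹412,500; Soraya: ₹165,000; Henrik: ₹165,000; Tavita: ₹412,500; Isolde: ₹165,000; Quinn: ₹165,000; Benedek: ₹165,000; Romilly: ₹412,500

The entire ₹2,062,500 passes to the descendants.
That amount (₹2,062,500) is divided at the children's generation into 5 shares of ₹412,500. Freya, Tavita, and Romilly each take ₹412,500. The 2 shares of the deceased (Aditi and Nkechi) are combined into a pool of ₹825,000.
That pool (₹825,000) is divided at the grandchildren's generation equally among Soraya, Henrik, Isolde, Quinn, and Benedek: ₹165,000 each.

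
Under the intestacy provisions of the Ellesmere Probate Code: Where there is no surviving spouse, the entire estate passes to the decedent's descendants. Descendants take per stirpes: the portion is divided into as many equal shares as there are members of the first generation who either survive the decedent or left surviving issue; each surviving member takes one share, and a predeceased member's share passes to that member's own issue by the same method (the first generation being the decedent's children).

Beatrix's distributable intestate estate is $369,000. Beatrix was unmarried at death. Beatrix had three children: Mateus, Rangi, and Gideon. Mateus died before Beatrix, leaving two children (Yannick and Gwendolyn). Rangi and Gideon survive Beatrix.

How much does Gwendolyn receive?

Gwendolyn receives $61,500.

The entire $369,000 passes to the descendants.
That amount ($369,000) is divided into 3 shares of $123,000: Rangi and Gideon each take $123,000; Mateus's $123,000 share passes to Mateus's issue.
Mateus's share ($123,000) is divided into 2 shares of $61,500: Yannick and Gwendolyn each take $61,500.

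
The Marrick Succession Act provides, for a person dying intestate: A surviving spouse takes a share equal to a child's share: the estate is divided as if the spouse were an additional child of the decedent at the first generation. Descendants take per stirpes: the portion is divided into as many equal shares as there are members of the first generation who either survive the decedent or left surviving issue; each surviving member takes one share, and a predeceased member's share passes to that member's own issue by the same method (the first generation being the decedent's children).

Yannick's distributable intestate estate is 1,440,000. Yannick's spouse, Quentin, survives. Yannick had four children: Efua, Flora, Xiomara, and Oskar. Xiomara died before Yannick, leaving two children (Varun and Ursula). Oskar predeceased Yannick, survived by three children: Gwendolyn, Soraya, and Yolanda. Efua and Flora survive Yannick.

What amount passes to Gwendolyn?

Gwendolyn receives 96,000.

The spouse counts as an additional share at the children's level, so there are 5 primary shares of 288,000. Quentin takes one such share (288,000).
The children's combined portion (1,152,000) is divided into 4 shares of 288,000: Efua and Flora each take 288,000; Xiomara's 288,000 share passes to Xiomara's issue; Oskar's 288,000 share passes to Oskar's issue.
Xiomara's share (288,000) is divided into 2 shares of 144,000: Varun and Ursula each take 144,000.
Oskar's share (288,000) is divided into 3 shares of 96,000: Gwendolyn, Soraya, and Yolanda each take 96,000.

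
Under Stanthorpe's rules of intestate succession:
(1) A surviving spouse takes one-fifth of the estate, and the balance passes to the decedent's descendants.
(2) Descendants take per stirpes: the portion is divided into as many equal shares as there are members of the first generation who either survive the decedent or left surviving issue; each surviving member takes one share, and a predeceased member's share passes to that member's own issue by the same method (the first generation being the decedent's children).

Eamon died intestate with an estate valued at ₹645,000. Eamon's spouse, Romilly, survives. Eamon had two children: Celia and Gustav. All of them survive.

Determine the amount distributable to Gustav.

Gustav receives ₹258,000.

Romilly takes one-fifth of ₹645,000 = ₹129,000. The remaining ₹516,000 passes to the descendants.
The descendants' portion (₹516,000) is divided into 2 shares of ₹258,000: Celia and Gustav each take ₹258,000.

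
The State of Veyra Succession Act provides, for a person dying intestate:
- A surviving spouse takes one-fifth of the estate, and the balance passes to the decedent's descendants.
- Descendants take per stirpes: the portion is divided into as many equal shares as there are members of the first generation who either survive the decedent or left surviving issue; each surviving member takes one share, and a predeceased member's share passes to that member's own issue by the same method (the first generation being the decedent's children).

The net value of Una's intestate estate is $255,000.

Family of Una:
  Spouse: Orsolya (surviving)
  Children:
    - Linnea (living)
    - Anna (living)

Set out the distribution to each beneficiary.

Orsolya: $51,000; Linnea: $102,000; Anna: $102,000

Orsolya takes one-fifth of $255,000 = $51,000. The remaining $204,000 passes to the descendants.
The descendants' portion ($204,000) is divided into 2 shares of $102,000: Linnea and Anna each take $102,000.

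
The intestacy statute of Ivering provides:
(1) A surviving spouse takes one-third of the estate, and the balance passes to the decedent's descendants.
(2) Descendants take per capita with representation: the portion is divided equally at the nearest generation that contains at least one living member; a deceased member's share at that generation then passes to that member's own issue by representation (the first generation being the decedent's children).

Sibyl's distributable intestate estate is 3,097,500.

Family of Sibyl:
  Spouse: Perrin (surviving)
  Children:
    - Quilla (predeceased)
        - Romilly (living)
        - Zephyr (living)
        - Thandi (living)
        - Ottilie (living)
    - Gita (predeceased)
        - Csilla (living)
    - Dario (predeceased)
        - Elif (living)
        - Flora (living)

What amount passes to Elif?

Perrin takes one-third of 3,097,500 = 1,032,500. The remaining 2,065,000 passes to the descendants.
No child survives, so the initial division is made at the grandchildren's generation.
The descendants' portion (2,065,000) is divided into 7 shares of 295,000: Romilly, Zephyr, Thandi, Ottilie, Csilla, Elif, and Flora each take 295,000.

Elif receives 295,000.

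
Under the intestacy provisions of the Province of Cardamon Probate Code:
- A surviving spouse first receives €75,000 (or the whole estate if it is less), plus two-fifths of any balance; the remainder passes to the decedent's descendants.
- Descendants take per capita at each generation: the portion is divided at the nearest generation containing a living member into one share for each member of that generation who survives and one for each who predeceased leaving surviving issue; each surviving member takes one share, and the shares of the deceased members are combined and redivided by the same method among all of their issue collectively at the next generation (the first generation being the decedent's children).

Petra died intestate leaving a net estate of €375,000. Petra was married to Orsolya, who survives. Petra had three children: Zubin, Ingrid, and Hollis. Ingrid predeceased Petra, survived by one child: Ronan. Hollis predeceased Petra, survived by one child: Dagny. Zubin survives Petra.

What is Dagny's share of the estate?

Orsolya first takes €75,000, leaving a balance of €300,000. Orsolya then takes two-fifths of the balance (€120,000), for a total of €195,000. The remaining €180,000 passes to the descendants.
The descendants' portion (€180,000) is divided at the children's generation into 3 shares of €60,000. Zubin takes €60,000. The 2 shares of the deceased (Ingrid and Hollis) are combined into a pool of €120,000.
That pool (€120,000) is divided at the grandchildren's generation equally among Ronan and Dagny: €60,000 each.

Dagny receives €60,000.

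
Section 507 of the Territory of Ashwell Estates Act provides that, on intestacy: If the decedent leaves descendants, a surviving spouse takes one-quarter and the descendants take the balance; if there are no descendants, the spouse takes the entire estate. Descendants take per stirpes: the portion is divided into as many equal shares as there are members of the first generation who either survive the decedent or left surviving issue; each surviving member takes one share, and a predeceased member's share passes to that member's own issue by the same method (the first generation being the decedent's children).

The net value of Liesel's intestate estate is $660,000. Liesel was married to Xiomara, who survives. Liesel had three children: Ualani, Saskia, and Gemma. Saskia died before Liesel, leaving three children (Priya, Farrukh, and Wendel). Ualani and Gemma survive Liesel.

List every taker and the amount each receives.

Xiomara: $165,000; Ualani: $165,000; Priya: $55,000; Farrukh: $55,000; Wendel: $55,000; Gemma: $165,000

Xiomara takes one-quarter of $660,000 = $165,000. The remaining $495,000 passes to the descendants.
The descendants' portion ($495,000) is divided into 3 shares of $165,000: Ualani and Gemma each take $165,000; Saskia's $165,000 share passes to Saskia's issue.
Saskia's share ($165,000) is divided into 3 shares of $55,000: Priya, Farrukh, and Wendel each take $55,000.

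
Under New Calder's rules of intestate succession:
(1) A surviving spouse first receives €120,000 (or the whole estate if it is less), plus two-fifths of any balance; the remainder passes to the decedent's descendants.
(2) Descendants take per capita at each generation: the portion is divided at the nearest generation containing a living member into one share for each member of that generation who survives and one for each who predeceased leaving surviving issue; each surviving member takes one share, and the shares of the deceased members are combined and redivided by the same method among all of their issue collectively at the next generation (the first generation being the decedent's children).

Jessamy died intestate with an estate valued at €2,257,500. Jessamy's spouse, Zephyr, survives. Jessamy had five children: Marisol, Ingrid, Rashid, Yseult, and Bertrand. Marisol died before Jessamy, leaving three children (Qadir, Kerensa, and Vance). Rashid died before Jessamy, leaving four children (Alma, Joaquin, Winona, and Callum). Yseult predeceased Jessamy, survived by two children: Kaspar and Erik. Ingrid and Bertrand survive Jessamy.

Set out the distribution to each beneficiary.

Zephyr first takes €120,000, leaving a balance of €2,137,500. Zephyr then takes two-fifths of the balance (€855,000), for a total of €975,000. The remaining €1,282,500 passes to the descendants.
The descendants' portion (€1,282,500) is divided at the children's generation into 5 shares of €256,500. Ingrid and Bertrand each take €256,500. The 3 shares of the deceased (Marisol, Rashid, and Yseult) are combined into a pool of €769,500.
That pool (€769,500) is divided at the grandchildren's generation equally among Qadir, Kerensa, Vance, Alma, Joaquin, Winona, Callum, Kaspar, and Erik: €85,500 each.

Zephyr: €975,000; Qadir: €85,500; Kerensa: €85,500; Vance: €85,500; Ingrid: €256,500; Alma: €85,500; Joaquin: €85,500; Winona: €85,500; Callum: €85,500; Kaspar: €85,500; Erik: €85,500; Bertrand: €256,500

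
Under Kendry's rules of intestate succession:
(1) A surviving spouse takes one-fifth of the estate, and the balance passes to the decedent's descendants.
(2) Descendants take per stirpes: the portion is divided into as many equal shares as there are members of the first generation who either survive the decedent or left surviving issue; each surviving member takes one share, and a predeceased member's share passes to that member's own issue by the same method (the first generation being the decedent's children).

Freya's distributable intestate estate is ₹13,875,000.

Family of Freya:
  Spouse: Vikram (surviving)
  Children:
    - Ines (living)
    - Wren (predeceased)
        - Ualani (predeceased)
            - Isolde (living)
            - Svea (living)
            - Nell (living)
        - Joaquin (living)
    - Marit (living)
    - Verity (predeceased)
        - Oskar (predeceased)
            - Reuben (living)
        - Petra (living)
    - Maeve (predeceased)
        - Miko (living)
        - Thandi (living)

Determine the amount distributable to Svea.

Svea receives ₹370,000.

Vikram takes one-fifth of ₹13,875,000 = ₹2,775,000. The remaining ₹11,100,000 passes to the descendants.
The descendants' portion (₹11,100,000) is divided into 5 shares of ₹2,220,000: Ines and Marit each take ₹2,220,000; Wren's ₹2,220,000 share passes to Wren's issue; Verity's ₹2,220,000 share passes to Verity's issue; Maeve's ₹2,220,000 share passes to Maeve's issue.
Wren's share (₹2,220,000) is divided into 2 shares of ₹1,110,000: Joaquin takes ₹1,110,000; Ualani's ₹1,110,000 share passes to Ualani's issue.
Ualani's share (₹1,110,000) is divided into 3 shares of ₹370,000: Isolde, Svea, and Nell each take ₹370,000.
Verity's share (₹2,220,000) is divided into 2 shares of ₹1,110,000: Petra takes ₹1,110,000; Oskar's ₹1,110,000 share passes to Oskar's issue.
Oskar's share (₹1,110,000) passes entirely to Reuben.
Maeve's share (₹2,220,000) is divided into 2 shares of ₹1,110,000: Miko and Thandi each take ₹1,110,000.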